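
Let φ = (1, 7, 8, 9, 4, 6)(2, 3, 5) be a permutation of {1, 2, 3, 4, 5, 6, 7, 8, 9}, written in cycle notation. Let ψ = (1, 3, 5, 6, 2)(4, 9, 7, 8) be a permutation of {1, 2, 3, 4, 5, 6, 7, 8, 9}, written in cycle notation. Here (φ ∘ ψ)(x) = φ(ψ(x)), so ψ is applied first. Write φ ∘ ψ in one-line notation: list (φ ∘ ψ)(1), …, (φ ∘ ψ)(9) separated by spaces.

5 7 2 4 1 3 9 6 8

Chase each element through ψ then φ: 1 → 3 → 5; 2 → 1 → 7; 3 → 5 → 2; 4 → 9 → 4; 5 → 6 → 1; 6 → 2 → 3; 7 → 8 → 9; 8 → 4 → 6; 9 → 7 → 8.
So φ ∘ ψ in one-line form is 5 7 2 4 1 3 9 6 8.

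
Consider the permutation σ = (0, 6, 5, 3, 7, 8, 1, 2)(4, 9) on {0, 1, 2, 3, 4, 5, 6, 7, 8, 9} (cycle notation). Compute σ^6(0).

1

0 lies in the 8-cycle (0, 6, 5, 3, 7, 8, 1, 2).
Advancing 6 steps from 0: 0 → 6 → 5 → 3 → 7 → 8 → 1.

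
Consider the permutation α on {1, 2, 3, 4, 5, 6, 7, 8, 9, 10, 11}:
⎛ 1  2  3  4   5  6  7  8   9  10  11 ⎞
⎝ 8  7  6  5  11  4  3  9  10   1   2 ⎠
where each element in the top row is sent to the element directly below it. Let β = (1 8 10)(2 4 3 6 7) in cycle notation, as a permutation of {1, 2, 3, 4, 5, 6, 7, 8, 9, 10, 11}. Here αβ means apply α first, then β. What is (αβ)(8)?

9

α(8) = 9, then β(9) = 9; composing gives (αβ)(8) = 9.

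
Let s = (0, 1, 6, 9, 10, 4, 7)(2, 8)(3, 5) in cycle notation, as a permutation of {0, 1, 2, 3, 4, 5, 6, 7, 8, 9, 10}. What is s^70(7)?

7

7 lies in the 7-cycle (0, 1, 6, 9, 10, 4, 7).
Since the cycle has length 7, s^70 acts on it the same as s^0 (70 mod 7 = 0).
So s^70(7) = 7.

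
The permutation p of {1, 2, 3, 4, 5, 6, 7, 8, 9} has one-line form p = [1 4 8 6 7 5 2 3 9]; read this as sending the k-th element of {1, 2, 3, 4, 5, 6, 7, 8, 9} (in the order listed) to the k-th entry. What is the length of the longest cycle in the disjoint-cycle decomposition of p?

5

Decomposing into disjoint cycles gives (2, 4, 6, 5, 7)(3, 8); the longest has length 5.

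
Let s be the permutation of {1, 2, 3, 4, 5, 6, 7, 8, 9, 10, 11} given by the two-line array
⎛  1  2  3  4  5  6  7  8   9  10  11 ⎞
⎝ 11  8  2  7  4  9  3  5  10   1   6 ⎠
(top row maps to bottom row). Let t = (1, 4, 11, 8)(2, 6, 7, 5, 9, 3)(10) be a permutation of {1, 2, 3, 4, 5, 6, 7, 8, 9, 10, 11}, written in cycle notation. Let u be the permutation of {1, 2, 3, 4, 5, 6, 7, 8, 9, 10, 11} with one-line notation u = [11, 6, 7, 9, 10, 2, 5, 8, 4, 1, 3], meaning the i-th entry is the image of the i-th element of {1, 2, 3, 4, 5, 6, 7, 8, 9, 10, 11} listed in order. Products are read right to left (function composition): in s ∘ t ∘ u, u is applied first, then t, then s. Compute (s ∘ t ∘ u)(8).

(s ∘ t ∘ u)(8) = s(t(u(8))). u(8) = 8, then t(8) = 1, then s(1) = 11, so the result is 11.

11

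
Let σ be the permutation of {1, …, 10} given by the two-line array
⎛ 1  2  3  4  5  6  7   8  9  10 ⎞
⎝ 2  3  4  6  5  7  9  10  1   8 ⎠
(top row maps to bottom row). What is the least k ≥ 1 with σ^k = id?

The disjoint-cycle form of σ has cycle lengths 7, 2, 1.
The order of σ is the least common multiple of its cycle lengths: lcm(7, 2) = 14.

14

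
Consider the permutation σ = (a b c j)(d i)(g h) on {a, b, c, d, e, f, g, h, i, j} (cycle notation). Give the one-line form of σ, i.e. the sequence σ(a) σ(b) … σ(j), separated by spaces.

b c j i e f h g d a

Each element maps to the next entry in its cycle (wrapping to the front): a→b, b→c, c→j, d→i, e→e, f→f, g→h, h→g, i→d, j→a.
So the one-line form is b c j i e f h g d a.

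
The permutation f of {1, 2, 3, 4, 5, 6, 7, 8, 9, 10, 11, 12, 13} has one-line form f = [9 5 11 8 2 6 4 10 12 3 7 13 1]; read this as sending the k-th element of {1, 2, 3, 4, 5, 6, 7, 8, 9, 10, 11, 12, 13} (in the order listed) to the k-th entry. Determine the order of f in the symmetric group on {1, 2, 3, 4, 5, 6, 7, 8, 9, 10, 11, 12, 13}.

The disjoint-cycle form of f has cycle lengths 6, 4, 2, 1.
The order of f is the least common multiple of its cycle lengths: lcm(6, 4, 2) = 12.

12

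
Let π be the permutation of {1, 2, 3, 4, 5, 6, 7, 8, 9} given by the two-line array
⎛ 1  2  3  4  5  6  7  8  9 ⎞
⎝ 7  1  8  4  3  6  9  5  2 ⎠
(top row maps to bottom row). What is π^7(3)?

8

Tracing 3 → 8 → … returns to 3 after 3 steps, so 3 lies in a 3-cycle (3 8 5).
Since the cycle has length 3, π^7 acts on it the same as π^1 (7 mod 3 = 1).
Stepping 1 place around the cycle: 3 → 8.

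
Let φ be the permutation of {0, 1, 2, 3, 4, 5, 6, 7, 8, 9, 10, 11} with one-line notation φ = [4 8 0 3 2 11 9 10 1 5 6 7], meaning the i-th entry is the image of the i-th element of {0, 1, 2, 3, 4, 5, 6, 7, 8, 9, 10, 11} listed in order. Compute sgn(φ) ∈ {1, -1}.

In disjoint-cycle form the cycle lengths are 6, 3, 2, 1.
A cycle is odd iff its length is even; φ has 2 even-length cycles, so sgn(φ) = (−1)^2 and φ is even.

1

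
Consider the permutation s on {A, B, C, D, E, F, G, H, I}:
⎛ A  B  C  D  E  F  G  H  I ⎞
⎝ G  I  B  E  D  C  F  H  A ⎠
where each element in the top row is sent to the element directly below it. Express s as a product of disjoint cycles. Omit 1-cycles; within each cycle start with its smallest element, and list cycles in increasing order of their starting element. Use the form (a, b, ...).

(A, G, F, C, B, I)(D, E)

Start at A and follow images: A → G → F → C → B → I → A, giving the cycle (A, G, F, C, B, I).
Repeating from the next unused element and collecting all non-trivial cycles gives (A, G, F, C, B, I)(D, E).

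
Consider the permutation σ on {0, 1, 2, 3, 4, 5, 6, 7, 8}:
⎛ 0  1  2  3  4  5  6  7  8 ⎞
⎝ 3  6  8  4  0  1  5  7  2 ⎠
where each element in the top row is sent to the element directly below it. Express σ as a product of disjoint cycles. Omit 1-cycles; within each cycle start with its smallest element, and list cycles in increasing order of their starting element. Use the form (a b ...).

From 0: 0 → 3 → 4 → 0, closing the cycle (0 3 4).
Continuing from each remaining unvisited element yields (0 3 4)(1 6 5)(2 8).

(0 3 4)(1 6 5)(2 8)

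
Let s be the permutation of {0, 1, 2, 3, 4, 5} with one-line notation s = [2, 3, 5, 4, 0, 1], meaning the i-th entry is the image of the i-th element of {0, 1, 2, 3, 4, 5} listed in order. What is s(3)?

3 is element number 4 of the domain, and entry number 4 of the one-line form is 4, so s(3) = 4.

4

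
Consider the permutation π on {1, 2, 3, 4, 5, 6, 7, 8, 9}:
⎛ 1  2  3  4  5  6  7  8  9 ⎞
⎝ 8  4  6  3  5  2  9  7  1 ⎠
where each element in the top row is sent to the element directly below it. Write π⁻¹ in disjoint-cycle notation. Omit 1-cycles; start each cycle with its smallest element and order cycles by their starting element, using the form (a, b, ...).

First write π in disjoint cycles: (1, 8, 7, 9)(2, 4, 3, 6).
Reversing each cycle (and rotating so the smallest element leads) gives π⁻¹ = (1, 9, 7, 8)(2, 6, 3, 4).

(1, 9, 7, 8)(2, 6, 3, 4)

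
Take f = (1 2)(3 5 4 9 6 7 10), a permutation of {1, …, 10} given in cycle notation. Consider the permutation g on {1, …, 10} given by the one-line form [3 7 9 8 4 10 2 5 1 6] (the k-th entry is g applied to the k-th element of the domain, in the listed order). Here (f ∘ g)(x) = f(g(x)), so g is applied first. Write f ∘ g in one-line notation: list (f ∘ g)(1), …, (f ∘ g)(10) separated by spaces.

Chase each element through g then f: 1 → 3 → 5; 2 → 7 → 10; 3 → 9 → 6; 4 → 8 → 8; 5 → 4 → 9; 6 → 10 → 3; 7 → 2 → 1; 8 → 5 → 4; 9 → 1 → 2; 10 → 6 → 7.
So f ∘ g in one-line form is 5 10 6 8 9 3 1 4 2 7.

5 10 6 8 9 3 1 4 2 7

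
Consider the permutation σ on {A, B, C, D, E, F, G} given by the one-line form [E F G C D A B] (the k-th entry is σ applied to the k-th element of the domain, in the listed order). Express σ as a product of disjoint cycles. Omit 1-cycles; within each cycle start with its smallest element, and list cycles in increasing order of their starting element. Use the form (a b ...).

(A E D C G B F)

From A: A → E → D → C → G → B → F → A, closing the cycle (A E D C G B F).
Continuing from each remaining unvisited element yields (A E D C G B F).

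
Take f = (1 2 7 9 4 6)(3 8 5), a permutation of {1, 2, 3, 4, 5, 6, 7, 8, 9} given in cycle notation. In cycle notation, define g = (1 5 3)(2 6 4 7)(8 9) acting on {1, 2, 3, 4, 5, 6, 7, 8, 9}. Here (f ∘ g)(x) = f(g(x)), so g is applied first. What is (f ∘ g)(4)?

(f ∘ g)(4) = f(g(4)). g(4) = 7, then f(7) = 9. So (f ∘ g)(4) = 9.

9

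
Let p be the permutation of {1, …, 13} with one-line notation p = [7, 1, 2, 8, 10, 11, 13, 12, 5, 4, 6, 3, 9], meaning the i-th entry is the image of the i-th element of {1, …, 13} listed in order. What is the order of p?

Writing p as disjoint cycles, the cycle lengths are 11, 2.
Since disjoint cycles commute, ord(p) = lcm(11, 2) = 22.

22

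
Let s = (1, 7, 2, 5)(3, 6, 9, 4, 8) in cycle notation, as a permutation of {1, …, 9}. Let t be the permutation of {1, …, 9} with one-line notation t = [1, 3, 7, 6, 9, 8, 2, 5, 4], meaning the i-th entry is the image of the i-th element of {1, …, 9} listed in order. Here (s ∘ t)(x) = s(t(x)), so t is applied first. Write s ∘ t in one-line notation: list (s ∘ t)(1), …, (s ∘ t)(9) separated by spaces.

For each element, apply t then s: 1 → 1 → 7; 2 → 3 → 6; 3 → 7 → 2; 4 → 6 → 9; 5 → 9 → 4; 6 → 8 → 3; 7 → 2 → 5; 8 → 5 → 1; 9 → 4 → 8.
Collecting the images, s ∘ t = [7 6 2 9 4 3 5 1 8].

7 6 2 9 4 3 5 1 8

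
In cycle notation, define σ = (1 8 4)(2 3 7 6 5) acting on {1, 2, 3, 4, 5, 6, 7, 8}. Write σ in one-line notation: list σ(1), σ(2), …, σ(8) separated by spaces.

Reading each image from the cycles: 1↦8, 2↦3, 3↦7, 4↦1, 5↦2, 6↦5, 7↦6, 8↦4.
So the one-line form is 8 3 7 1 2 5 6 4.

8 3 7 1 2 5 6 4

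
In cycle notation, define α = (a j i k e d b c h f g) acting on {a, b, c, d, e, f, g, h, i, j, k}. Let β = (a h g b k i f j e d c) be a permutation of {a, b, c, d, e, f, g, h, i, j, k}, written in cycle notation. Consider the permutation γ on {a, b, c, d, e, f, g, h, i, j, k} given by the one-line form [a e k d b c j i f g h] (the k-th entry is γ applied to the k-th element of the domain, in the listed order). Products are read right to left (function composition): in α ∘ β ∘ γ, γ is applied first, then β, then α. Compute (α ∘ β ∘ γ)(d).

h

(α ∘ β ∘ γ)(d) = α(β(γ(d))). γ(d) = d, then β(d) = c, then α(c) = h, so the result is h.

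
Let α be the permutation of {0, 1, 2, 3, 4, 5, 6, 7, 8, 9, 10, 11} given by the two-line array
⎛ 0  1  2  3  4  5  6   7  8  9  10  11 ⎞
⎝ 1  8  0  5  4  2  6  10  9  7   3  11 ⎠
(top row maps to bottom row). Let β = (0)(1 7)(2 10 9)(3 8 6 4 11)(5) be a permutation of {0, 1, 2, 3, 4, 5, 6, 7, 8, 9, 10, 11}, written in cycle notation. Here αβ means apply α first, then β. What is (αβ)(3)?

α(3) = 5, then β(5) = 5; composing gives (αβ)(3) = 5.

5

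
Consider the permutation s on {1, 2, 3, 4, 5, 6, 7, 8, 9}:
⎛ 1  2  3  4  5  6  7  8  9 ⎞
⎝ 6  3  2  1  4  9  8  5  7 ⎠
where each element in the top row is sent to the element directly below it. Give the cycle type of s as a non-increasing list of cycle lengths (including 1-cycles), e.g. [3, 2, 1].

[7, 2]

The disjoint cycles are (1, 6, 9, 7, 8, 5, 4)(2, 3), with lengths 7, 2 in non-increasing order.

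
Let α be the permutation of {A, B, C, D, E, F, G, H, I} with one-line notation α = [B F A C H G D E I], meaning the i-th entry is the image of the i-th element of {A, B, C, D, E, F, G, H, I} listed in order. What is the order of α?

Writing α as disjoint cycles, the cycle lengths are 6, 2, 1.
The order of α is the least common multiple of its cycle lengths: lcm(6, 2) = 6.

6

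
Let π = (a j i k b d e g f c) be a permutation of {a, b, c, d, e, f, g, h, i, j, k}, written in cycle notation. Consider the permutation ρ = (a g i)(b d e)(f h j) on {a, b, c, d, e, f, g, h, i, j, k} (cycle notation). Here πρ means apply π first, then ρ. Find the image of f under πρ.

First apply π: π(f) = c, then ρ(c) = c. Thus (πρ)(f) = c.

c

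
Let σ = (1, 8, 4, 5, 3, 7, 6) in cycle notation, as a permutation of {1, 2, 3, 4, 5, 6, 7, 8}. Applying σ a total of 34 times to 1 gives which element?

1 lies in the 7-cycle (1, 8, 4, 5, 3, 7, 6).
Powers repeat with period 7 on this cycle, and 34 mod 7 = 6, so σ^34(1) = σ^6(1).
Stepping 6 places around the cycle: 1 → 8 → 4 → 5 → 3 → 7 → 6.

6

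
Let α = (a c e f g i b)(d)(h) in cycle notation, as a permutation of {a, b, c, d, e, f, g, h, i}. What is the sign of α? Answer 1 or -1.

The cycle lengths are 7, 1, 1.
A cycle of length ℓ contributes ℓ−1 transpositions, so α is a product of 6 transpositions — even.

1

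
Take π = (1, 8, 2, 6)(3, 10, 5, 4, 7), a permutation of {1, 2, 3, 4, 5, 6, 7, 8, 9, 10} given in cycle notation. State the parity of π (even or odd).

The cycle lengths are 5, 4, 1.
A cycle of length ℓ contributes ℓ−1 transpositions, so π is a product of 4 + 3 = 7 transpositions — odd.

odd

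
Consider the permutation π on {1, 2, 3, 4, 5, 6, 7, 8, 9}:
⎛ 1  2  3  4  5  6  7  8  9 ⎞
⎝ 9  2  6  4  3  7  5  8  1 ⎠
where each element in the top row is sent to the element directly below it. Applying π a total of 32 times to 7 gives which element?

7

Tracing 7 → 5 → … returns to 7 after 4 steps, so 7 lies in a 4-cycle (3, 6, 7, 5).
Since the cycle has length 4, π^32 acts on it the same as π^0 (32 mod 4 = 0).
So π^32(7) = 7.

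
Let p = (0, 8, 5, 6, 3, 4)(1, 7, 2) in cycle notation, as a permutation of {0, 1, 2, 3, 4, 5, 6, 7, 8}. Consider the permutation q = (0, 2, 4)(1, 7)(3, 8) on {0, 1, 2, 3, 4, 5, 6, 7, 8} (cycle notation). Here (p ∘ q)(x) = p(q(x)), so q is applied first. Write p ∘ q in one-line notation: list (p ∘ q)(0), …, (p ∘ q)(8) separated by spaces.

(p ∘ q)(x) = p(q(x)). Computing each image: p(q(0)) = p(2) = 1, p(q(1)) = p(7) = 2, p(q(2)) = p(4) = 0, p(q(3)) = p(8) = 5, p(q(4)) = p(0) = 8, p(q(5)) = p(5) = 6, p(q(6)) = p(6) = 3, p(q(7)) = p(1) = 7, p(q(8)) = p(3) = 4.
Hence p ∘ q = [1 2 0 5 8 6 3 7 4].

1 2 0 5 8 6 3 7 4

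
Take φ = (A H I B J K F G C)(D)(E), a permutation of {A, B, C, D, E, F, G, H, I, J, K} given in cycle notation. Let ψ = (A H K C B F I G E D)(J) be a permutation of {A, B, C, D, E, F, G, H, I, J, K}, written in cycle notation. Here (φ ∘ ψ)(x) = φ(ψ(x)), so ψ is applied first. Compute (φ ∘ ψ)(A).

(φ ∘ ψ)(A) = φ(ψ(A)). ψ(A) = H, then φ(H) = I. So (φ ∘ ψ)(A) = I.

I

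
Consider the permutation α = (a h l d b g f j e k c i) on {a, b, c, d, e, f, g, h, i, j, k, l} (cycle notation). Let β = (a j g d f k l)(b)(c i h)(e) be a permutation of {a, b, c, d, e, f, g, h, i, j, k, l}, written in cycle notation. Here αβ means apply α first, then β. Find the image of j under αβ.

(αβ)(j) = β(α(j)). α(j) = e, then β(e) = e. So (αβ)(j) = e.

e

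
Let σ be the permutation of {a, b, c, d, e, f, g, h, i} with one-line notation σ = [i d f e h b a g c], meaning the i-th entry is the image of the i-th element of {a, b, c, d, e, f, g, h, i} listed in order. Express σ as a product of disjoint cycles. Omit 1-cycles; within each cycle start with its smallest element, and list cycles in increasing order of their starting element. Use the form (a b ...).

Iterating σ from a gives a → i → c → f → b → d → e → h → g → a; that is the 9-cycle (a i c f b d e h g).
Continuing from each remaining unvisited element yields (a i c f b d e h g).

(a i c f b d e h g)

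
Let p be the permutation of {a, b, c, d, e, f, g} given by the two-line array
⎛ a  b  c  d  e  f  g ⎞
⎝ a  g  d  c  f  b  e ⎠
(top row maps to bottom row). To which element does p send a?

a

The entry below a in the array is a, so p(a) = a.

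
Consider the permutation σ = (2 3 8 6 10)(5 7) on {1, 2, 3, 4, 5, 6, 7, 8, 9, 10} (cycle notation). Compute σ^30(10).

10

10 lies in the 5-cycle (2 3 8 6 10).
On a 5-cycle, σ^5 is the identity, so σ^30 = σ^0 there (30 ≡ 0 mod 5).
So σ^30(10) = 10.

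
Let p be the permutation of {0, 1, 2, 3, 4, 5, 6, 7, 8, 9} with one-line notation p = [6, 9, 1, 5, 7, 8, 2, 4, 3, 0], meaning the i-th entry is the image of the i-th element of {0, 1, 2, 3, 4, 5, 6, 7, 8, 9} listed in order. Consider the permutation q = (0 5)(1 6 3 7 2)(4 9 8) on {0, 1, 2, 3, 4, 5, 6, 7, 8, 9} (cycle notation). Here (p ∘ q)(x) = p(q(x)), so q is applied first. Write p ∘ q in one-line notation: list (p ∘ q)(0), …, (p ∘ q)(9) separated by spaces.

8 2 9 4 0 6 5 1 7 3

For each element, apply q then p: 0 → 5 → 8; 1 → 6 → 2; 2 → 1 → 9; 3 → 7 → 4; 4 → 9 → 0; 5 → 0 → 6; 6 → 3 → 5; 7 → 2 → 1; 8 → 4 → 7; 9 → 8 → 3.
Collecting the images, p ∘ q = [8 2 9 4 0 6 5 1 7 3].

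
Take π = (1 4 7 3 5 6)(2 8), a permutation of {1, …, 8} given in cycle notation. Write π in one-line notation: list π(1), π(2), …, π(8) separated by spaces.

Image by image: 1↦4, 2↦8, 3↦5, 4↦7, 5↦6, 6↦1, 7↦3, 8↦2.
Listing these in domain order gives 4 8 5 7 6 1 3 2.

4 8 5 7 6 1 3 2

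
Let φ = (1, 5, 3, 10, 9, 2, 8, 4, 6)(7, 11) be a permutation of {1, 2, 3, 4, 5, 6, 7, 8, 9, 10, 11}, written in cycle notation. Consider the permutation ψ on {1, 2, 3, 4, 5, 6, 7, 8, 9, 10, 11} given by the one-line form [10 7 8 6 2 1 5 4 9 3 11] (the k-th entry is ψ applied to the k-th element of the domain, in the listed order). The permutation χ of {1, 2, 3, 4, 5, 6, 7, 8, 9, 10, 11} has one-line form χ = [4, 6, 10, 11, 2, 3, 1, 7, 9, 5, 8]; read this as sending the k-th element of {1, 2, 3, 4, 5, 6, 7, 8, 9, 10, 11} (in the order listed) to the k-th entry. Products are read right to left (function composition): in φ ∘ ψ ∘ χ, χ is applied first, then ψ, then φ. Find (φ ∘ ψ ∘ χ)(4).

7

(φ ∘ ψ ∘ χ)(4) = φ(ψ(χ(4))). χ(4) = 11, then ψ(11) = 11, then φ(11) = 7, so the result is 7.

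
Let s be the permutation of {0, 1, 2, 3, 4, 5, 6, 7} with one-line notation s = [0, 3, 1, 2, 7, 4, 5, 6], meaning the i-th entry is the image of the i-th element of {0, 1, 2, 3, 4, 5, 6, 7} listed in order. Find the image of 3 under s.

2

3 is element number 4 of the domain, and entry number 4 of the one-line form is 2, so s(3) = 2.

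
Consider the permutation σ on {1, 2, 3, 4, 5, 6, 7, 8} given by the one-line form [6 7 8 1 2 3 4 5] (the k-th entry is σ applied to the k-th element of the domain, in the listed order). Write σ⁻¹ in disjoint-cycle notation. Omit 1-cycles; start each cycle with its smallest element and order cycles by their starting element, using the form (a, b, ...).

The cycle decomposition of σ is (1, 6, 3, 8, 5, 2, 7, 4).
Reversing each cycle (and rotating so the smallest element leads) gives σ⁻¹ = (1, 4, 7, 2, 5, 8, 3, 6).

(1, 4, 7, 2, 5, 8, 3, 6)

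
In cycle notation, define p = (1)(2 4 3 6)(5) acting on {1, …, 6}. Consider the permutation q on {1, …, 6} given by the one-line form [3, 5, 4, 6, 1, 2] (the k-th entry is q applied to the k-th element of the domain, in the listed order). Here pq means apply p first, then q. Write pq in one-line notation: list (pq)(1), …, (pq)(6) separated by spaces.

(pq)(x) = q(p(x)). Computing each image: q(p(1)) = q(1) = 3, q(p(2)) = q(4) = 6, q(p(3)) = q(6) = 2, q(p(4)) = q(3) = 4, q(p(5)) = q(5) = 1, q(p(6)) = q(2) = 5.
Hence pq = [3 6 2 4 1 5].

3 6 2 4 1 5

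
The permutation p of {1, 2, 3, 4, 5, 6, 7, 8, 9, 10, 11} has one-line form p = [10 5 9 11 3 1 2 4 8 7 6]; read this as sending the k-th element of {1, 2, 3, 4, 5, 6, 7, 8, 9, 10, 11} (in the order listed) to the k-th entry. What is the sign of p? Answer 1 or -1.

1

In disjoint-cycle form the cycle lengths are 11.
A cycle is odd iff its length is even; p has 0 even-length cycles, so sgn(p) = (−1)^0 and p is even.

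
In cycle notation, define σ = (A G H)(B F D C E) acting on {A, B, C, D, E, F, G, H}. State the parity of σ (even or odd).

even

The cycle lengths are 5, 3.
A cycle of length ℓ contributes ℓ−1 transpositions, so σ is a product of 4 + 2 = 6 transpositions — even.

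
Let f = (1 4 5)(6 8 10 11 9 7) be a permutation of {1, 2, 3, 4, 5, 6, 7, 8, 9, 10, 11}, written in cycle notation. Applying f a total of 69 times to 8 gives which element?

9

8 lies in the 6-cycle (6 8 10 11 9 7).
Since the cycle has length 6, f^69 acts on it the same as f^3 (69 mod 6 = 3).
Stepping 3 places around the cycle: 8 → 10 → 11 → 9.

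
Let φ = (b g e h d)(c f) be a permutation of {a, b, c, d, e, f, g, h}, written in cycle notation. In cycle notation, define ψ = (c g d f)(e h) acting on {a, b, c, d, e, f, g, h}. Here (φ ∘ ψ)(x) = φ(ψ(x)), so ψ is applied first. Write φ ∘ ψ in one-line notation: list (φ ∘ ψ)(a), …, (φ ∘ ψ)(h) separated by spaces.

a g e c d f b h

For each element, apply ψ then φ: a → a → a; b → b → g; c → g → e; d → f → c; e → h → d; f → c → f; g → d → b; h → e → h.
So φ ∘ ψ in one-line form is a g e c d f b h.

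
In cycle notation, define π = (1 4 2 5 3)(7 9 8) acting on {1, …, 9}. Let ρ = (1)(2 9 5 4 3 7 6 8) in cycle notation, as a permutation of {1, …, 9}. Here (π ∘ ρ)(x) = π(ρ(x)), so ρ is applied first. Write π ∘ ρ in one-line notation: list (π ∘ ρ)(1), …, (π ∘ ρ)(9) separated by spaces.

4 8 9 1 2 7 6 5 3

(π ∘ ρ)(x) = π(ρ(x)). Computing each image: π(ρ(1)) = π(1) = 4, π(ρ(2)) = π(9) = 8, π(ρ(3)) = π(7) = 9, π(ρ(4)) = π(3) = 1, π(ρ(5)) = π(4) = 2, π(ρ(6)) = π(8) = 7, π(ρ(7)) = π(6) = 6, π(ρ(8)) = π(2) = 5, π(ρ(9)) = π(5) = 3.
Hence π ∘ ρ = [4 8 9 1 2 7 6 5 3].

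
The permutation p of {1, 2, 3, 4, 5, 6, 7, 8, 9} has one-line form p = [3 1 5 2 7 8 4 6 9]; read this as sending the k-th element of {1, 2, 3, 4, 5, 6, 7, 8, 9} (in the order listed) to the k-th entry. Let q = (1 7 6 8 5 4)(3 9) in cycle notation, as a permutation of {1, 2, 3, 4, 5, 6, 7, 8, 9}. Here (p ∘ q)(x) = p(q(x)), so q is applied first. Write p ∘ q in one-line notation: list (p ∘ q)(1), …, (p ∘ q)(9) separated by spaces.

For each element, apply q then p: 1 → 7 → 4; 2 → 2 → 1; 3 → 9 → 9; 4 → 1 → 3; 5 → 4 → 2; 6 → 8 → 6; 7 → 6 → 8; 8 → 5 → 7; 9 → 3 → 5.
So p ∘ q in one-line form is 4 1 9 3 2 6 8 7 5.

4 1 9 3 2 6 8 7 5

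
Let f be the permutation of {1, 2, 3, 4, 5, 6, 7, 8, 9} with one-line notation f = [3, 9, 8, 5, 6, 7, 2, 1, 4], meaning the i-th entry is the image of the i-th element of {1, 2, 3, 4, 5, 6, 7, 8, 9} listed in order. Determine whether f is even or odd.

odd

In disjoint-cycle form the cycle lengths are 6, 3.
A cycle is odd iff its length is even; f has 1 even-length cycle, so sgn(f) = (−1)^1 and f is odd.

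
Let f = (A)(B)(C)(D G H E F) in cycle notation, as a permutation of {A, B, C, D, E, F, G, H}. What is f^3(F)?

H

F lies in the 5-cycle (D G H E F).
Advancing 3 steps from F: F → D → G → H.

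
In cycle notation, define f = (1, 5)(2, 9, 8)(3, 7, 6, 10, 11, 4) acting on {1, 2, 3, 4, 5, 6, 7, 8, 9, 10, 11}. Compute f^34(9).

9 lies in the 3-cycle (2, 9, 8).
Since the cycle has length 3, f^34 acts on it the same as f^1 (34 mod 3 = 1).
Advancing 1 step from 9: 9 → 8.

8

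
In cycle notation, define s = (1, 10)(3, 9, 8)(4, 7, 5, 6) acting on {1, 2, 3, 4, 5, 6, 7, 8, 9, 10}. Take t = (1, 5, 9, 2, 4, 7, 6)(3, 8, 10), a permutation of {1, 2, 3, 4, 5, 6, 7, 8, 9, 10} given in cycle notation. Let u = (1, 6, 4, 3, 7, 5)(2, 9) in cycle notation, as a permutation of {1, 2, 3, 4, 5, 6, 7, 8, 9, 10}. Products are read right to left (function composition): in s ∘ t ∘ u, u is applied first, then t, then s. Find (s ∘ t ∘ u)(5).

6

(s ∘ t ∘ u)(5) = s(t(u(5))). u(5) = 1, then t(1) = 5, then s(5) = 6, so the result is 6.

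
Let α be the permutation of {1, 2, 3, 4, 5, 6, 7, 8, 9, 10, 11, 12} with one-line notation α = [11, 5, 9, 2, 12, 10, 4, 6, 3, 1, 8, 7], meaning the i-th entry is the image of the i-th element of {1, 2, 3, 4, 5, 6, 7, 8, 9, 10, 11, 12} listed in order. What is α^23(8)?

1

Tracing 8 → 6 → … returns to 8 after 5 steps, so 8 lies in a 5-cycle (1 11 8 6 10).
On a 5-cycle, α^5 is the identity, so α^23 = α^3 there (23 ≡ 3 mod 5).
Stepping 3 places around the cycle: 8 → 6 → 10 → 1.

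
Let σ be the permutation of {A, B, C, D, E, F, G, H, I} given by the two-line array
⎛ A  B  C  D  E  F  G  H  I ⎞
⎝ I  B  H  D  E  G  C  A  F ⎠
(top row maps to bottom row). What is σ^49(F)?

Tracing F → G → … returns to F after 6 steps, so F lies in a 6-cycle (A, I, F, G, C, H).
On a 6-cycle, σ^6 is the identity, so σ^49 = σ^1 there (49 ≡ 1 mod 6).
Advancing 1 step from F: F → G.

G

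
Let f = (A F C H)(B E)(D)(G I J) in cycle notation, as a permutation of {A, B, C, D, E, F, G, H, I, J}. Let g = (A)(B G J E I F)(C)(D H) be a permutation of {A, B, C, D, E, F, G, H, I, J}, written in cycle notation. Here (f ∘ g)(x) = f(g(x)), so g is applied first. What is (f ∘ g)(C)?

H

g(C) = C, then f(C) = H; composing gives (f ∘ g)(C) = H.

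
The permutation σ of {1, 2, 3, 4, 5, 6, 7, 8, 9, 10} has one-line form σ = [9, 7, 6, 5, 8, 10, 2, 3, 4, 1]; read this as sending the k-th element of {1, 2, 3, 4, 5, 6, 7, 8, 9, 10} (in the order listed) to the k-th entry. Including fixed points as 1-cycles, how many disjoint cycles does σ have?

2

The cycle decomposition is (1, 9, 4, 5, 8, 3, 6, 10)(2, 7), which has 2 cycles (counting 1-cycles).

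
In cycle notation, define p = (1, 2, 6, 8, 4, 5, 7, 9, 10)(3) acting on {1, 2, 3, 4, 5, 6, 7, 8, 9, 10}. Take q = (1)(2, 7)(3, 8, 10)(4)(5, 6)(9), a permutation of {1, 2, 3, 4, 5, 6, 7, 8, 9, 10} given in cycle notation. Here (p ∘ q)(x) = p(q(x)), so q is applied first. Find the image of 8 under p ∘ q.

q(8) = 10, then p(10) = 1; composing gives (p ∘ q)(8) = 1.

1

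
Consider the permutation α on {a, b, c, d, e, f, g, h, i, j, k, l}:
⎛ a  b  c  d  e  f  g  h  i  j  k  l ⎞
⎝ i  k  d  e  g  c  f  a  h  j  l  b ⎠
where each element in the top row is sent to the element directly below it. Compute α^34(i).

h

Tracing i → h → … returns to i after 3 steps, so i lies in a 3-cycle (a, i, h).
Powers repeat with period 3 on this cycle, and 34 mod 3 = 1, so α^34(i) = α^1(i).
Stepping 1 place around the cycle: i → h.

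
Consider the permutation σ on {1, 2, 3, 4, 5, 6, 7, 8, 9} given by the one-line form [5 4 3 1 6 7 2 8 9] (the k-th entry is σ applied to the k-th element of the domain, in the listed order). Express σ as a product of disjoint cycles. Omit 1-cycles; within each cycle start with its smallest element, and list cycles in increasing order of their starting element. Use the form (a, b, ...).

Iterating σ from 1 gives 1 → 5 → 6 → 7 → 2 → 4 → 1; that is the 6-cycle (1, 5, 6, 7, 2, 4).
Repeating from the next unused element and collecting all non-trivial cycles gives (1, 5, 6, 7, 2, 4).

(1, 5, 6, 7, 2, 4)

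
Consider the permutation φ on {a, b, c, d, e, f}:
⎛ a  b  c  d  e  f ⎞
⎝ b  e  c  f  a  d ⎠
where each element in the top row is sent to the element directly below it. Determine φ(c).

c

The entry below c in the array is c, so φ(c) = c.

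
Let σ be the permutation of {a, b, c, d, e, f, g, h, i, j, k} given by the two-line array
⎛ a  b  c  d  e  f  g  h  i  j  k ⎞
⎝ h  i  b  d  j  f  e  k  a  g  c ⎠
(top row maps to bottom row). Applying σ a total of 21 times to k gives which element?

Tracing k → c → … returns to k after 6 steps, so k lies in a 6-cycle (a h k c b i).
Since the cycle has length 6, σ^21 acts on it the same as σ^3 (21 mod 6 = 3).
Advancing 3 steps from k: k → c → b → i.

i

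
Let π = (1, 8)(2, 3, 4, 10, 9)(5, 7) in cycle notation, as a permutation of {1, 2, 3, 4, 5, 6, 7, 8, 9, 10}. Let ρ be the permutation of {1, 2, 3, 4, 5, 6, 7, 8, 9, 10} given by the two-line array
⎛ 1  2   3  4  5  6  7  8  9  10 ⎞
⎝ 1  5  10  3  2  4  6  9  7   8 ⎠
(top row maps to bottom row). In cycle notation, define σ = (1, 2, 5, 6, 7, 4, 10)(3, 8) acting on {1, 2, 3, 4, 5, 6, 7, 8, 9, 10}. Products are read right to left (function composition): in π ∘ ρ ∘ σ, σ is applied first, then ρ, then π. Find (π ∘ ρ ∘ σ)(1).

Apply the permutations in order: σ(1) = 2, then ρ(2) = 5, then π(5) = 7. So (π ∘ ρ ∘ σ)(1) = 7.

7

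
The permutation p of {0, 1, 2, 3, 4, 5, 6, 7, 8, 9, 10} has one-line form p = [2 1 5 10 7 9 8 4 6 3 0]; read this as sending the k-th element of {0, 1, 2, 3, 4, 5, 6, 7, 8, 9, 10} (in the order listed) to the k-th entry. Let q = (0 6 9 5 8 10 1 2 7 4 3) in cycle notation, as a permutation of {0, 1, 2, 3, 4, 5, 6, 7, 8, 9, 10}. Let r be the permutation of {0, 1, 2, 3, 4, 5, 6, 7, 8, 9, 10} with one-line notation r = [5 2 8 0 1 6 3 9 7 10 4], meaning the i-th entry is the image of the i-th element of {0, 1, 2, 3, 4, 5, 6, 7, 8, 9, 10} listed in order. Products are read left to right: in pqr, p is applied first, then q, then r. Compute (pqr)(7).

(pqr)(7) = r(q(p(7))). p(7) = 4, then q(4) = 3, then r(3) = 0, so the result is 0.

0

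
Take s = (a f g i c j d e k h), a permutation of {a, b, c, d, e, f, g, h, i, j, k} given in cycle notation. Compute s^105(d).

d lies in the 10-cycle (a f g i c j d e k h).
Powers repeat with period 10 on this cycle, and 105 mod 10 = 5, so s^105(d) = s^5(d).
Stepping 5 places around the cycle: d → e → k → h → a → f.

f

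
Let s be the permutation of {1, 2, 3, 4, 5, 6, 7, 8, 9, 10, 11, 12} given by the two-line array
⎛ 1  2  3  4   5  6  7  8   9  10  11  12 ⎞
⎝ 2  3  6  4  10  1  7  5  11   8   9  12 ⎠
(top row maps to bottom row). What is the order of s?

12

The disjoint-cycle form of s has cycle lengths 4, 3, 2, 1, 1, 1.
Since disjoint cycles commute, ord(s) = lcm(4, 3, 2) = 12.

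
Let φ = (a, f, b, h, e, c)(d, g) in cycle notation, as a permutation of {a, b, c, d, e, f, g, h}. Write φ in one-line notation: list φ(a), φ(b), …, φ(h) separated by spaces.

f h a g c b d e

Each element maps to the next entry in its cycle (wrapping to the front): a↦f, b↦h, c↦a, d↦g, e↦c, f↦b, g↦d, h↦e.
Listing these in domain order gives f h a g c b d e.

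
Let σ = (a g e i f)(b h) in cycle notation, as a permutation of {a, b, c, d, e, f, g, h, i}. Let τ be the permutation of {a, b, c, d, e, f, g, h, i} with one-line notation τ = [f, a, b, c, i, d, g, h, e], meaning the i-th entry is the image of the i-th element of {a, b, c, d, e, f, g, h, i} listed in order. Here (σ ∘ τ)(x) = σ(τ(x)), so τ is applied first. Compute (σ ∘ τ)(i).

First apply τ: τ(i) = e, then σ(e) = i. Thus (σ ∘ τ)(i) = i.

i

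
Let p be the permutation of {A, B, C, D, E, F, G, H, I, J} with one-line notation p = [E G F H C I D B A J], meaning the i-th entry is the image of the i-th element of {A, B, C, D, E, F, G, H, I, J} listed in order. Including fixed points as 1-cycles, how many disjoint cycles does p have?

3

The cycle decomposition is (A, E, C, F, I)(B, G, D, H)(J), which has 3 cycles (counting 1-cycles).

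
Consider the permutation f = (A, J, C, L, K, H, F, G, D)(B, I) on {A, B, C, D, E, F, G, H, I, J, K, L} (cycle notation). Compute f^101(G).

G lies in the 9-cycle (A, J, C, L, K, H, F, G, D).
On a 9-cycle, f^9 is the identity, so f^101 = f^2 there (101 ≡ 2 mod 9).
Stepping 2 places around the cycle: G → D → A.

A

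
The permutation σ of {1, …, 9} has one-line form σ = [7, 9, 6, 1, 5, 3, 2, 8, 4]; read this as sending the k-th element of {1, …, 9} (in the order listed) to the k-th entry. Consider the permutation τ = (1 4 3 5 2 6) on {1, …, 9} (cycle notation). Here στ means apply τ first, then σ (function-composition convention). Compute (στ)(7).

τ(7) = 7, then σ(7) = 2; composing gives (στ)(7) = 2.

2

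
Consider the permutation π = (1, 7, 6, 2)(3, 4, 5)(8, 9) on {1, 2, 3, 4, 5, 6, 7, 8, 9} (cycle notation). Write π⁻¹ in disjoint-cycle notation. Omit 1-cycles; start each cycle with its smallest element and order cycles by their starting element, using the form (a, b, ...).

(1, 2, 6, 7)(3, 5, 4)(8, 9)

If π sends a → b within a cycle, π⁻¹ sends b → a; equivalently, reverse each cycle.
Reversing each cycle of π and rotating so the smallest element leads gives (1, 2, 6, 7)(3, 5, 4)(8, 9).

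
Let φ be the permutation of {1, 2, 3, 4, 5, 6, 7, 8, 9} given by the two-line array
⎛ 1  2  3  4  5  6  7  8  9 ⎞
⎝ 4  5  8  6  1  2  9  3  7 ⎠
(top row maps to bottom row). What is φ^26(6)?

2

Tracing 6 → 2 → … returns to 6 after 5 steps, so 6 lies in a 5-cycle (1, 4, 6, 2, 5).
Since the cycle has length 5, φ^26 acts on it the same as φ^1 (26 mod 5 = 1).
Stepping 1 place around the cycle: 6 → 2.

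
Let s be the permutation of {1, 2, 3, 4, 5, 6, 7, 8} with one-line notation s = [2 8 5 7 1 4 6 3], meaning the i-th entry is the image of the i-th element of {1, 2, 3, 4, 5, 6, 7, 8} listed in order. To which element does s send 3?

5

3 is element number 3 of the domain, and entry number 3 of the one-line form is 5, so s(3) = 5.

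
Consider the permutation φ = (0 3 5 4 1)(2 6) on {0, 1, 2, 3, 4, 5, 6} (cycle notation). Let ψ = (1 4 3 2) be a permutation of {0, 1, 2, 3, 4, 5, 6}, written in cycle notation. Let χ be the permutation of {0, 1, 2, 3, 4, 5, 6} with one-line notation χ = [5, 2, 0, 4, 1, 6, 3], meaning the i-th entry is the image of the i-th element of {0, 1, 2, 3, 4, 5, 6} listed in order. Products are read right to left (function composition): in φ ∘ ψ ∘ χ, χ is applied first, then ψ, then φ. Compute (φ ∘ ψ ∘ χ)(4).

(φ ∘ ψ ∘ χ)(4) = φ(ψ(χ(4))). χ(4) = 1, then ψ(1) = 4, then φ(4) = 1, so the result is 1.

1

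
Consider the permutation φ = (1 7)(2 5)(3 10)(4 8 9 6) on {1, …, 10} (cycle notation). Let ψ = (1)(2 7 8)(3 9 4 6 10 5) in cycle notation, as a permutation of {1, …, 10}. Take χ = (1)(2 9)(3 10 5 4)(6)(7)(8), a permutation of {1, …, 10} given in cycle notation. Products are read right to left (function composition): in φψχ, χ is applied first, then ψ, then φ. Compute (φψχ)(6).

Apply the permutations in order: χ(6) = 6, then ψ(6) = 10, then φ(10) = 3. So (φψχ)(6) = 3.

3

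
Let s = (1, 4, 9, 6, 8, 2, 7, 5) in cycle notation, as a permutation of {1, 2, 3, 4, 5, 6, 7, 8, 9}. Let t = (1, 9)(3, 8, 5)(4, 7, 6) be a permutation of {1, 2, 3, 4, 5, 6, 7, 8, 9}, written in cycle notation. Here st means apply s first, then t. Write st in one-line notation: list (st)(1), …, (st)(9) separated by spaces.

(st)(x) = t(s(x)). Computing each image: t(s(1)) = t(4) = 7, t(s(2)) = t(7) = 6, t(s(3)) = t(3) = 8, t(s(4)) = t(9) = 1, t(s(5)) = t(1) = 9, t(s(6)) = t(8) = 5, t(s(7)) = t(5) = 3, t(s(8)) = t(2) = 2, t(s(9)) = t(6) = 4.
Hence st = [7 6 8 1 9 5 3 2 4].

7 6 8 1 9 5 3 2 4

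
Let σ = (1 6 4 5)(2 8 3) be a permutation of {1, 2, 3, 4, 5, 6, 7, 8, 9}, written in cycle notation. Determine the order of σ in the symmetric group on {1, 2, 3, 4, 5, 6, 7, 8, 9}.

12

The disjoint cycles have lengths 4, 3, 1, 1.
The order of σ is the least common multiple of its cycle lengths: lcm(4, 3) = 12.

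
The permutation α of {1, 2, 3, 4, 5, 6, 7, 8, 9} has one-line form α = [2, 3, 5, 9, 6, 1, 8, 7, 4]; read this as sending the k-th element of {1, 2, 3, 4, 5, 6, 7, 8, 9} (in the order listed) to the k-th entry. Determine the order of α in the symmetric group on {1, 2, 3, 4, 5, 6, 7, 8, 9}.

Decomposing into disjoint cycles gives cycle lengths 5, 2, 2.
The order of α is the least common multiple of its cycle lengths: lcm(5, 2, 2) = 10.

10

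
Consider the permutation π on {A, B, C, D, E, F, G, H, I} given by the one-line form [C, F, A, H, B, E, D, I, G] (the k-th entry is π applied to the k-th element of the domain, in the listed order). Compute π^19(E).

Tracing E → B → … returns to E after 3 steps, so E lies in a 3-cycle (B, F, E).
Powers repeat with period 3 on this cycle, and 19 mod 3 = 1, so π^19(E) = π^1(E).
Advancing 1 step from E: E → B.

B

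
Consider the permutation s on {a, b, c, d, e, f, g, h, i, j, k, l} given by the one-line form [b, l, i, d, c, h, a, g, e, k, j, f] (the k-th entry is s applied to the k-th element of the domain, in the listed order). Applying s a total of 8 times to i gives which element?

Tracing i → e → … returns to i after 3 steps, so i lies in a 3-cycle (c, i, e).
Powers repeat with period 3 on this cycle, and 8 mod 3 = 2, so s^8(i) = s^2(i).
Stepping 2 places around the cycle: i → e → c.

c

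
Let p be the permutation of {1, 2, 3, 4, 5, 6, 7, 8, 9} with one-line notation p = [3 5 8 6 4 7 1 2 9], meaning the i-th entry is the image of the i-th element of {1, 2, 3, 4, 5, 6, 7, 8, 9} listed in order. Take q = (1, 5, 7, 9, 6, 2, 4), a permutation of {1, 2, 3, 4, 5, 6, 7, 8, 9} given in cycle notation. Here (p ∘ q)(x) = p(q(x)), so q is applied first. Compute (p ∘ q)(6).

(p ∘ q)(6) = p(q(6)). q(6) = 2, then p(2) = 5. So (p ∘ q)(6) = 5.

5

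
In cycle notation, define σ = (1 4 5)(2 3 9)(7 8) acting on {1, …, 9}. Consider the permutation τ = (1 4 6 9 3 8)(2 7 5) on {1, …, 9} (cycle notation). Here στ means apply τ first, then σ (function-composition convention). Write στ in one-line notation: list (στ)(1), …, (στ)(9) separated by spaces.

(στ)(x) = σ(τ(x)). Computing each image: σ(τ(1)) = σ(4) = 5, σ(τ(2)) = σ(7) = 8, σ(τ(3)) = σ(8) = 7, σ(τ(4)) = σ(6) = 6, σ(τ(5)) = σ(2) = 3, σ(τ(6)) = σ(9) = 2, σ(τ(7)) = σ(5) = 1, σ(τ(8)) = σ(1) = 4, σ(τ(9)) = σ(3) = 9.
Hence στ = [5 8 7 6 3 2 1 4 9].

5 8 7 6 3 2 1 4 9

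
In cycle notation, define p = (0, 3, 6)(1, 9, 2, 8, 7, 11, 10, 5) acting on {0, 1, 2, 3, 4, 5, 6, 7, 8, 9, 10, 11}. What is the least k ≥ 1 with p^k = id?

The disjoint cycles have lengths 8, 3, 1.
The order is lcm(8, 3) = 24.

24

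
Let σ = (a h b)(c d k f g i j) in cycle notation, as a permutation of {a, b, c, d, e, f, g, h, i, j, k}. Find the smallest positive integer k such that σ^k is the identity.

The disjoint cycles have lengths 7, 3, 1.
Since disjoint cycles commute, ord(σ) = lcm(7, 3) = 21.

21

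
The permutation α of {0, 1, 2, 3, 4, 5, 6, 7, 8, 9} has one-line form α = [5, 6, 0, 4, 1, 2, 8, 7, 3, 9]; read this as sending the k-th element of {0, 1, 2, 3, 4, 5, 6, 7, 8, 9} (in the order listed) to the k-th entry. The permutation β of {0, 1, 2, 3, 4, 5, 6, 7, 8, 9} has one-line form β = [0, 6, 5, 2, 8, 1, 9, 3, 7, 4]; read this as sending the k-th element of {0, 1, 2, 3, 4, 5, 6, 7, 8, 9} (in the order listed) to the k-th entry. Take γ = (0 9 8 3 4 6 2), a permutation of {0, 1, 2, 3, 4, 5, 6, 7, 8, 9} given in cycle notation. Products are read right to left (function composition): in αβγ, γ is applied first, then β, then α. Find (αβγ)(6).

2

(αβγ)(6) = α(β(γ(6))). γ(6) = 2, then β(2) = 5, then α(5) = 2, so the result is 2.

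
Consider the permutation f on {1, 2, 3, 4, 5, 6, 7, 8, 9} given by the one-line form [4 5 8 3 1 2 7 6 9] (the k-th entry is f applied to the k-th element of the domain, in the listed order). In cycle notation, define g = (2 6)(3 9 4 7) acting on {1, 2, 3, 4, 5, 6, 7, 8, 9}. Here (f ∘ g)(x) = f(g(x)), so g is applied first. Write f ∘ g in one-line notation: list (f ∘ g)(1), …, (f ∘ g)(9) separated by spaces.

4 2 9 7 1 5 8 6 3

For each element, apply g then f: 1 → 1 → 4; 2 → 6 → 2; 3 → 9 → 9; 4 → 7 → 7; 5 → 5 → 1; 6 → 2 → 5; 7 → 3 → 8; 8 → 8 → 6; 9 → 4 → 3.
So f ∘ g in one-line form is 4 2 9 7 1 5 8 6 3.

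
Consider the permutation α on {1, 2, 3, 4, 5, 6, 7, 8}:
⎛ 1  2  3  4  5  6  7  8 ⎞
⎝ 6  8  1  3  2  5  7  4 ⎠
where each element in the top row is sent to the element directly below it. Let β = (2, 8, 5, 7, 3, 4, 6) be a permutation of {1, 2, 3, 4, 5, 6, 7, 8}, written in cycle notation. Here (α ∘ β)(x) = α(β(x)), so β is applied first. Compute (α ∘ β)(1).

(α ∘ β)(1) = α(β(1)). β(1) = 1, then α(1) = 6. So (α ∘ β)(1) = 6.

6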